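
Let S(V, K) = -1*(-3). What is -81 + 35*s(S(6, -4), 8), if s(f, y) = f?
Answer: 24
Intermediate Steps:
S(V, K) = 3
-81 + 35*s(S(6, -4), 8) = -81 + 35*3 = -81 + 105 = 24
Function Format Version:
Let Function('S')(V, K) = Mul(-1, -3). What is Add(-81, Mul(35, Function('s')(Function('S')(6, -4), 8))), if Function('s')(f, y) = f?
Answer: 24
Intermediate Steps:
Function('S')(V, K) = 3
Add(-81, Mul(35, Function('s')(Function('S')(6, -4), 8))) = Add(-81, Mul(35, 3)) = Add(-81, 105) = 24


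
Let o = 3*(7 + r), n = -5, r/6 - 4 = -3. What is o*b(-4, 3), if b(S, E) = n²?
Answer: 975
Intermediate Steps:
r = 6 (r = 24 + 6*(-3) = 24 - 18 = 6)
b(S, E) = 25 (b(S, E) = (-5)² = 25)
o = 39 (o = 3*(7 + 6) = 3*13 = 39)
o*b(-4, 3) = 39*25 = 975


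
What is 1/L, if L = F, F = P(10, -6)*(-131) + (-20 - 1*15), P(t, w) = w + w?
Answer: 1/1537 ≈ 0.00065062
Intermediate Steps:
P(t, w) = 2*w
F = 1537 (F = (2*(-6))*(-131) + (-20 - 1*15) = -12*(-131) + (-20 - 15) = 1572 - 35 = 1537)
L = 1537
1/L = 1/1537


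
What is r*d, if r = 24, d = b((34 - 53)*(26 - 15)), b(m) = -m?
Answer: 5016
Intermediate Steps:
d = 209 (d = -(34 - 53)*(26 - 15) = -(-19)*11 = -1*(-209) = 209)
r*d = 24*209 = 5016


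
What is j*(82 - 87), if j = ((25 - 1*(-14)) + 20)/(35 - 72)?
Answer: 295/37 ≈ 7.9730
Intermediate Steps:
j = -59/37 (j = ((25 + 14) + 20)/(-37) = (39 + 20)*(-1/37) = 59*(-1/37) = -59/37 ≈ -1.5946)
j*(82 - 87) = -59*(82 - 87)/37 = -59/37*(-5) = 295/37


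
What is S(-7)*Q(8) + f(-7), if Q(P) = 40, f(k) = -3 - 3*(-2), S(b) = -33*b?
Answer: 9243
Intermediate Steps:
f(k) = 3 (f(k) = -3 + 6 = 3)
S(-7)*Q(8) + f(-7) = -33*(-7)*40 + 3 = 231*40 + 3 = 9240 + 3 = 9243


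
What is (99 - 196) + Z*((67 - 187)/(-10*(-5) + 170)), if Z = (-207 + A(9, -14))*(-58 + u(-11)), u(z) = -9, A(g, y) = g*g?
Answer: -51719/11 ≈ -4701.7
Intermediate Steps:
A(g, y) = g**2
Z = 8442 (Z = (-207 + 9**2)*(-58 - 9) = (-207 + 81)*(-67) = -126*(-67) = 8442)
(99 - 196) + Z*((67 - 187)/(-10*(-5) + 170)) = (99 - 196) + 8442*((67 - 187)/(-10*(-5) + 170)) = -97 + 8442*(-120/(50 + 170)) = -97 + 8442*(-120/220) = -97 + 8442*(-120*1/220) = -97 + 8442*(-6/11) = -97 - 50652/11 = -51719/11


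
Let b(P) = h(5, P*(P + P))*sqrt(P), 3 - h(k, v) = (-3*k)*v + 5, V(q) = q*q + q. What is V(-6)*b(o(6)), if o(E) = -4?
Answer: 28680*I ≈ 28680.0*I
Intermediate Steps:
V(q) = q + q**2 (V(q) = q**2 + q = q + q**2)
h(k, v) = -2 + 3*k*v (h(k, v) = 3 - ((-3*k)*v + 5) = 3 - (-3*k*v + 5) = 3 - (5 - 3*k*v) = 3 + (-5 + 3*k*v) = -2 + 3*k*v)
b(P) = sqrt(P)*(-2 + 30*P**2) (b(P) = (-2 + 3*5*(P*(P + P)))*sqrt(P) = (-2 + 3*5*(P*(2*P)))*sqrt(P) = (-2 + 3*5*(2*P**2))*sqrt(P) = (-2 + 30*P**2)*sqrt(P) = sqrt(P)*(-2 + 30*P**2))
V(-6)*b(o(6)) = (-6*(1 - 6))*(sqrt(-4)*(-2 + 30*(-4)**2)) = (-6*(-5))*((2*I)*(-2 + 30*16)) = 30*((2*I)*(-2 + 480)) = 30*((2*I)*478) = 30*(956*I) = 28680*I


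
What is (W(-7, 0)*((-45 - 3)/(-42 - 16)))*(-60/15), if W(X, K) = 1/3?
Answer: -32/29 ≈ -1.1034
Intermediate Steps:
W(X, K) = ⅓
(W(-7, 0)*((-45 - 3)/(-42 - 16)))*(-60/15) = (((-45 - 3)/(-42 - 16))/3)*(-60/15) = ((-48/(-58))/3)*(-60*1/15) = ((-48*(-1/58))/3)*(-4) = ((⅓)*(24/29))*(-4) = (8/29)*(-4) = -32/29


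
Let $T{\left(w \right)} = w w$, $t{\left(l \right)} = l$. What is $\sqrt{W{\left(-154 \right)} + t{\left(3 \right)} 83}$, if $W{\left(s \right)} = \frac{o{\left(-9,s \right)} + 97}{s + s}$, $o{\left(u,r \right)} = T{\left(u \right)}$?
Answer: $\frac{\sqrt{5891578}}{154} \approx 15.761$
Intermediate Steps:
$T{\left(w \right)} = w^{2}$
$o{\left(u,r \right)} = u^{2}$
$W{\left(s \right)} = \frac{89}{s}$ ($W{\left(s \right)} = \frac{\left(-9\right)^{2} + 97}{s + s} = \frac{81 + 97}{2 s} = 178 \frac{1}{2 s} = \frac{89}{s}$)
$\sqrt{W{\left(-154 \right)} + t{\left(3 \right)} 83} = \sqrt{\frac{89}{-154} + 3 \cdot 83} = \sqrt{89 \left(- \frac{1}{154}\right) + 249} = \sqrt{- \frac{89}{154} + 249} = \sqrt{\frac{38257}{154}} = \frac{\sqrt{5891578}}{154}$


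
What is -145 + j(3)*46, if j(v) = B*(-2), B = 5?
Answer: -605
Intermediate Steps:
j(v) = -10 (j(v) = 5*(-2) = -10)
-145 + j(3)*46 = -145 - 10*46 = -145 - 460 = -605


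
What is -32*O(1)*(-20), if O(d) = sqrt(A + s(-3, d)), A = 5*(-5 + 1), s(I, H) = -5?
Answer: 3200*I ≈ 3200.0*I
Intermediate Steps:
A = -20 (A = 5*(-4) = -20)
O(d) = 5*I (O(d) = sqrt(-20 - 5) = sqrt(-25) = 5*I)
-32*O(1)*(-20) = -160*I*(-20) = 3200*I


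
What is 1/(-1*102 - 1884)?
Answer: -1/1986 ≈ -0.00050353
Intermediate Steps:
1/(-1*102 - 1884) = 1/(-102 - 1884) = 1/(-1986) = -1/1986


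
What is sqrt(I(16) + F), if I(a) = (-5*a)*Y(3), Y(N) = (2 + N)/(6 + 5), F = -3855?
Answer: I*sqrt(470855)/11 ≈ 62.381*I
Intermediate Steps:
Y(N) = 2/11 + N/11 (Y(N) = (2 + N)/11 = (2 + N)*(1/11) = 2/11 + N/11)
I(a) = -25*a/11 (I(a) = (-5*a)*(2/11 + (1/11)*3) = (-5*a)*(2/11 + 3/11) = -5*a*(5/11) = -25*a/11)
sqrt(I(16) + F) = sqrt(-25/11*16 - 3855) = sqrt(-400/11 - 3855) = sqrt(-42805/11) = I*sqrt(470855)/11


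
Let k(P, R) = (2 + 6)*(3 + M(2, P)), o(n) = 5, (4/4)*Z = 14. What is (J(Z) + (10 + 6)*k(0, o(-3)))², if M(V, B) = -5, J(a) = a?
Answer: 58564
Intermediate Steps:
Z = 14
k(P, R) = -16 (k(P, R) = (2 + 6)*(3 - 5) = 8*(-2) = -16)
(J(Z) + (10 + 6)*k(0, o(-3)))² = (14 + (10 + 6)*(-16))² = (14 + 16*(-16))² = (14 - 256)² = (-242)² = 58564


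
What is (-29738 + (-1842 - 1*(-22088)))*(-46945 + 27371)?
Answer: 185796408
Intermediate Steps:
(-29738 + (-1842 - 1*(-22088)))*(-46945 + 27371) = (-29738 + (-1842 + 22088))*(-19574) = (-29738 + 20246)*(-19574) = -9492*(-19574) = 185796408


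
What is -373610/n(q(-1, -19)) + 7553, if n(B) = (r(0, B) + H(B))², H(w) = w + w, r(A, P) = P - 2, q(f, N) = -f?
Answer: -366057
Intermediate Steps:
r(A, P) = -2 + P
H(w) = 2*w
n(B) = (-2 + 3*B)² (n(B) = ((-2 + B) + 2*B)² = (-2 + 3*B)²)
-373610/n(q(-1, -19)) + 7553 = -373610/(-2 + 3*(-1*(-1)))² + 7553 = -373610/(-2 + 3*1)² + 7553 = -373610/(-2 + 3)² + 7553 = -373610/(1²) + 7553 = -373610/1 + 7553 = -373610*1 + 7553 = -373610 + 7553 = -366057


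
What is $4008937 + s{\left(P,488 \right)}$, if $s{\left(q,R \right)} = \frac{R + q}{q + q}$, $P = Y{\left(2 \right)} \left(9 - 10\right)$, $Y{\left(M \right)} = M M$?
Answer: $\frac{8017753}{2} \approx 4.0089 \cdot 10^{6}$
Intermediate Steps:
$Y{\left(M \right)} = M^{2}$
$P = -4$ ($P = 2^{2} \left(9 - 10\right) = 4 \left(-1\right) = -4$)
$s{\left(q,R \right)} = \frac{R + q}{2 q}$
$4008937 + s{\left(P,488 \right)} = 4008937 + \frac{488 - 4}{2 \left(-4\right)} = 4008937 + \frac{1}{2} \left(- \frac{1}{4}\right) 484 = 4008937 - \frac{121}{2} = \frac{8017753}{2}$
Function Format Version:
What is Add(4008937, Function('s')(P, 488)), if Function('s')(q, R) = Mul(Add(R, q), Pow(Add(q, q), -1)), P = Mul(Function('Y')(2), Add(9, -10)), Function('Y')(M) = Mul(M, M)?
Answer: Rational(8017753, 2) ≈ 4.0089e+6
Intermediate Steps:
Function('Y')(M) = Pow(M, 2)
P = -4 (P = Mul(Pow(2, 2), Add(9, -10)) = Mul(4, -1) = -4)
Function('s')(q, R) = Mul(Rational(1, 2), Pow(q, -1), Add(R, q)) (Function('s')(q, R) = Mul(Add(R, q), Pow(Mul(2, q), -1)) = Mul(Add(R, q), Mul(Rational(1, 2), Pow(q, -1))) = Mul(Rational(1, 2), Pow(q, -1), Add(R, q)))
Add(4008937, Function('s')(P, 488)) = Add(4008937, Mul(Rational(1, 2), Pow(-4, -1), Add(488, -4))) = Add(4008937, Mul(Rational(1, 2), Rational(-1, 4), 484)) = Add(4008937, Rational(-121, 2)) = Rational(8017753, 2)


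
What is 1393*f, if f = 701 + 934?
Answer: 2277555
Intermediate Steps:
f = 1635
1393*f = 1393*1635 = 2277555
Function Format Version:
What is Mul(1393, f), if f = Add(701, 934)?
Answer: 2277555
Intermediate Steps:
f = 1635
Mul(1393, f) = Mul(1393, 1635) = 2277555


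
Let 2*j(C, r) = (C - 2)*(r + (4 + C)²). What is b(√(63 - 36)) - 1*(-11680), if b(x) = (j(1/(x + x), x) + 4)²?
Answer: 59682160801/5038848 + 2460893*√3/34992 ≈ 11966.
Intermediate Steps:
j(C, r) = (-2 + C)*(r + (4 + C)²)/2 (j(C, r) = ((C - 2)*(r + (4 + C)²))/2 = ((-2 + C)*(r + (4 + C)²))/2 = (-2 + C)*(r + (4 + C)²)/2)
b(x) = (-47/4 - x + 1/(16*x³) + 3/(4*x²))² (b(x) = ((-16 + (1/(x + x))³/2 - x + 3*(1/(x + x))² + x/(2*(x + x))) + 4)² = ((-16 + (1/(2*x))³/2 - x + 3*(1/(2*x))² + x/(2*((2*x)))) + 4)² = ((-16 + (1/(2*x))³/2 - x + 3*(1/(2*x))² + (1/(2*x))*x/2) + 4)² = ((-16 + (1/(8*x³))/2 - x + 3*(1/(4*x²)) + ¼) + 4)² = ((-16 + 1/(16*x³) - x + 3/(4*x²) + ¼) + 4)² = ((-63/4 - x + 1/(16*x³) + 3/(4*x²)) + 4)² = (-47/4 - x + 1/(16*x³) + 3/(4*x²))²)
b(√(63 - 36)) - 1*(-11680) = (1 - 188*(63 - 36)^(3/2) - 16*(63 - 36)² + 12*√(63 - 36))²/(256*(√(63 - 36))⁶) - 1*(-11680) = (1 - 188*81*√3 - 16*(√27)⁴ + 12*√27)²/(256*(√27)⁶) + 11680 = (1 - 188*81*√3 - 16*(3*√3)⁴ + 12*(3*√3))²/(256*(3*√3)⁶) + 11680 = (1/256)*(1/19683)*(1 - 15228*√3 - 16*729 + 36*√3)² + 11680 = (1/256)*(1/19683)*(1 - 15228*√3 - 11664 + 36*√3)² + 11680 = (1/256)*(1/19683)*(-11663 - 15192*√3)² + 11680 = (-11663 - 15192*√3)²/5038848 + 11680 = 11680 + (-11663 - 15192*√3)²/5038848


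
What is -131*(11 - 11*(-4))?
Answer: -7205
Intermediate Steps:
-131*(11 - 11*(-4)) = -131*(11 + 44) = -131*55 = -7205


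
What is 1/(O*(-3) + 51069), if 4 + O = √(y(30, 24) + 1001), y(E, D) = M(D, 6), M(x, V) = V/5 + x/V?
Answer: 85135/4348765842 + √2795/1449588614 ≈ 1.9613e-5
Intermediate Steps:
M(x, V) = V/5 + x/V (M(x, V) = V*(⅕) + x/V = V/5 + x/V)
y(E, D) = 6/5 + D/6 (y(E, D) = (⅕)*6 + D/6 = 6/5 + D*(⅙) = 6/5 + D/6)
O = -4 + 3*√2795/5 (O = -4 + √((6/5 + (⅙)*24) + 1001) = -4 + √((6/5 + 4) + 1001) = -4 + √(26/5 + 1001) = -4 + √(5031/5) = -4 + 3*√2795/5 ≈ 27.721)
1/(O*(-3) + 51069) = 1/((-4 + 3*√2795/5)*(-3) + 51069) = 1/((12 - 9*√2795/5) + 51069) = 1/(51081 - 9*√2795/5)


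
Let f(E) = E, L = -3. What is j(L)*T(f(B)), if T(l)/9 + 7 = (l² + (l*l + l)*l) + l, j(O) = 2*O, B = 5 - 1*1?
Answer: -5022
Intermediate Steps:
B = 4 (B = 5 - 1 = 4)
T(l) = -63 + 9*l + 9*l² + 9*l*(l + l²) (T(l) = -63 + 9*((l² + (l*l + l)*l) + l) = -63 + 9*((l² + (l² + l)*l) + l) = -63 + 9*((l² + (l + l²)*l) + l) = -63 + 9*((l² + l*(l + l²)) + l) = -63 + 9*(l + l² + l*(l + l²)) = -63 + (9*l + 9*l² + 9*l*(l + l²)) = -63 + 9*l + 9*l² + 9*l*(l + l²))
j(L)*T(f(B)) = (2*(-3))*(-63 + 9*4 + 9*4³ + 18*4²) = -6*(-63 + 36 + 9*64 + 18*16) = -6*(-63 + 36 + 576 + 288) = -6*837 = -5022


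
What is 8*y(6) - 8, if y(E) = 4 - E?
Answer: -24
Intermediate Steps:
8*y(6) - 8 = 8*(4 - 1*6) - 8 = 8*(4 - 6) - 8 = 8*(-2) - 8 = -16 - 8 = -24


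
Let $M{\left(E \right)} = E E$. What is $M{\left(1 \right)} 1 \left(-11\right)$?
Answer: $-11$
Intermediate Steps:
$M{\left(E \right)} = E^{2}$
$M{\left(1 \right)} 1 \left(-11\right) = 1^{2} \cdot 1 \left(-11\right) = 1 \cdot 1 \left(-11\right) = 1 \left(-11\right) = -11$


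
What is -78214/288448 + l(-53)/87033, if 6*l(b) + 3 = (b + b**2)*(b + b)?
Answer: -31277526161/37656742176 ≈ -0.83060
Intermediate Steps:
l(b) = -1/2 + b*(b + b**2)/3 (l(b) = -1/2 + ((b + b**2)*(b + b))/6 = -1/2 + ((b + b**2)*(2*b))/6 = -1/2 + (2*b*(b + b**2))/6 = -1/2 + b*(b + b**2)/3)
-78214/288448 + l(-53)/87033 = -78214/288448 + (-1/2 + (1/3)*(-53)**2 + (1/3)*(-53)**3)/87033 = -78214*1/288448 + (-1/2 + (1/3)*2809 + (1/3)*(-148877))*(1/87033) = -39107/144224 + (-1/2 + 2809/3 - 148877/3)*(1/87033) = -39107/144224 - 292139/6*1/87033 = -39107/144224 - 292139/522198 = -31277526161/37656742176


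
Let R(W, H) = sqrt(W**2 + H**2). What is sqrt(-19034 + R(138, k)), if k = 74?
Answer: sqrt(-19034 + 2*sqrt(6130)) ≈ 137.4*I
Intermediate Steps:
R(W, H) = sqrt(H**2 + W**2)
sqrt(-19034 + R(138, k)) = sqrt(-19034 + sqrt(74**2 + 138**2)) = sqrt(-19034 + sqrt(5476 + 19044)) = sqrt(-19034 + sqrt(24520)) = sqrt(-19034 + 2*sqrt(6130))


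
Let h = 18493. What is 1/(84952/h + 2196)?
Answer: 18493/40695580 ≈ 0.00045442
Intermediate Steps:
1/(84952/h + 2196) = 1/(84952/18493 + 2196) = 1/(40695580/18493) = 18493/40695580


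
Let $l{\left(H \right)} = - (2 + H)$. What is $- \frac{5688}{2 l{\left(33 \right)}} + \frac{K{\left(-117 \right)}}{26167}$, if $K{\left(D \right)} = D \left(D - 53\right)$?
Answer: $\frac{75115098}{915845} \approx 82.017$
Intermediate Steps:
$K{\left(D \right)} = D \left(-53 + D\right)$
$l{\left(H \right)} = -2 - H$
$- \frac{5688}{2 l{\left(33 \right)}} + \frac{K{\left(-117 \right)}}{26167} = - \frac{5688}{2 \left(-2 - 33\right)} + \frac{\left(-117\right) \left(-53 - 117\right)}{26167} = - \frac{5688}{2 \left(-2 - 33\right)} + \left(-117\right) \left(-170\right) \frac{1}{26167} = - \frac{5688}{2 \left(-35\right)} + 19890 \cdot \frac{1}{26167} = - \frac{5688}{-70} + \frac{19890}{26167} = \left(-5688\right) \left(- \frac{1}{70}\right) + \frac{19890}{26167} = \frac{2844}{35} + \frac{19890}{26167} = \frac{75115098}{915845}$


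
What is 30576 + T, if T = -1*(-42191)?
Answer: 72767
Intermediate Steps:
T = 42191
30576 + T = 30576 + 42191 = 72767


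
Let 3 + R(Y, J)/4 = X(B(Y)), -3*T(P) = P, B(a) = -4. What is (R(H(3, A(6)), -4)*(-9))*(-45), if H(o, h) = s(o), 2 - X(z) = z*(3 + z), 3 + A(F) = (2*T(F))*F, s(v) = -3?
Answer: -8100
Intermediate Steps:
T(P) = -P/3
A(F) = -3 - 2*F²/3 (A(F) = -3 + (2*(-F/3))*F = -3 + (-2*F/3)*F = -3 - 2*F²/3)
X(z) = 2 - z*(3 + z)
H(o, h) = -3
R(Y, J) = -20 (R(Y, J) = -12 + 4*(2 - 1*(-4)² - 3*(-4)) = -12 + 4*(2 - 1*16 + 12) = -12 + 4*(2 - 16 + 12) = -12 + 4*(-2) = -12 - 8 = -20)
(R(H(3, A(6)), -4)*(-9))*(-45) = -20*(-9)*(-45) = 180*(-45) = -8100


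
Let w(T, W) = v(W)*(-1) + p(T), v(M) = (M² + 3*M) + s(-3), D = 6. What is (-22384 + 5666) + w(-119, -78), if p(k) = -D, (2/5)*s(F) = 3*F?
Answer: -45103/2 ≈ -22552.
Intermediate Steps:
s(F) = 15*F/2 (s(F) = 5*(3*F)/2 = 15*F/2)
p(k) = -6 (p(k) = -1*6 = -6)
v(M) = -45/2 + M² + 3*M (v(M) = (M² + 3*M) + (15/2)*(-3) = (M² + 3*M) - 45/2 = -45/2 + M² + 3*M)
w(T, W) = 33/2 - W² - 3*W (w(T, W) = (-45/2 + W² + 3*W)*(-1) - 6 = (45/2 - W² - 3*W) - 6 = 33/2 - W² - 3*W)
(-22384 + 5666) + w(-119, -78) = (-22384 + 5666) + (33/2 - 1*(-78)² - 3*(-78)) = -16718 + (33/2 - 1*6084 + 234) = -16718 + (33/2 - 6084 + 234) = -16718 - 11667/2 = -45103/2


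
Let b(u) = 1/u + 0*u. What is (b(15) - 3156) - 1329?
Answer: -67274/15 ≈ -4484.9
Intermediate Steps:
b(u) = 1/u (b(u) = 1/u + 0 = 1/u)
(b(15) - 3156) - 1329 = (1/15 - 3156) - 1329 = -47339/15 - 1329 = -67274/15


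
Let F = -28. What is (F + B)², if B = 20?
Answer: 64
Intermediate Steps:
(F + B)² = (-28 + 20)² = (-8)² = 64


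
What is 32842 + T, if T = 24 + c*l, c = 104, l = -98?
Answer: 22674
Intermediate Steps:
T = -10168 (T = 24 + 104*(-98) = 24 - 10192 = -10168)
32842 + T = 32842 - 10168 = 22674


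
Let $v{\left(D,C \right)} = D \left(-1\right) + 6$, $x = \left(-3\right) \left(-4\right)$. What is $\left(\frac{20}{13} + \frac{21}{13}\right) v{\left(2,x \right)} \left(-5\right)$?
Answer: $- \frac{820}{13} \approx -63.077$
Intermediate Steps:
$x = 12$
$v{\left(D,C \right)} = 6 - D$ ($v{\left(D,C \right)} = - D + 6 = 6 - D$)
$\left(\frac{20}{13} + \frac{21}{13}\right) v{\left(2,x \right)} \left(-5\right) = \left(\frac{20}{13} + \frac{21}{13}\right) \left(6 - 2\right) \left(-5\right) = \left(20 \cdot \frac{1}{13} + 21 \cdot \frac{1}{13}\right) \left(6 - 2\right) \left(-5\right) = \left(\frac{20}{13} + \frac{21}{13}\right) 4 \left(-5\right) = \frac{41}{13} \cdot 4 \left(-5\right) = \frac{164}{13} \left(-5\right) = - \frac{820}{13}$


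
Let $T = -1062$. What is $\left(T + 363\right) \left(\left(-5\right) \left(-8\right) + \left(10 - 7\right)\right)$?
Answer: $-30057$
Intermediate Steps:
$\left(T + 363\right) \left(\left(-5\right) \left(-8\right) + \left(10 - 7\right)\right) = \left(-1062 + 363\right) \left(\left(-5\right) \left(-8\right) + \left(10 - 7\right)\right) = - 699 \left(40 + \left(10 - 7\right)\right) = - 699 \left(40 + 3\right) = \left(-699\right) 43 = -30057$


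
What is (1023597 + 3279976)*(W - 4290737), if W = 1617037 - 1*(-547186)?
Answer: -9151608234522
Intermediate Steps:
W = 2164223 (W = 1617037 + 547186 = 2164223)
(1023597 + 3279976)*(W - 4290737) = (1023597 + 3279976)*(2164223 - 4290737) = 4303573*(-2126514) = -9151608234522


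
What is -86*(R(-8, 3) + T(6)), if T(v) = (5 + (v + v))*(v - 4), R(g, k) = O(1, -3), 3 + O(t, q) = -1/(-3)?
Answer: -8084/3 ≈ -2694.7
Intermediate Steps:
O(t, q) = -8/3 (O(t, q) = -3 - 1/(-3) = -3 - 1*(-⅓) = -3 + ⅓ = -8/3)
R(g, k) = -8/3
T(v) = (-4 + v)*(5 + 2*v) (T(v) = (5 + 2*v)*(-4 + v) = (-4 + v)*(5 + 2*v))
-86*(R(-8, 3) + T(6)) = -86*(-8/3 + (-20 - 3*6 + 2*6²)) = -86*(-8/3 + (-20 - 18 + 2*36)) = -86*(-8/3 + (-20 - 18 + 72)) = -86*(-8/3 + 34) = -86*94/3 = -8084/3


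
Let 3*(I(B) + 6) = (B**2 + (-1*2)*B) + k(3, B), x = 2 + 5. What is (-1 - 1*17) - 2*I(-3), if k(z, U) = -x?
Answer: -34/3 ≈ -11.333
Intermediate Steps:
x = 7
k(z, U) = -7 (k(z, U) = -1*7 = -7)
I(B) = -25/3 - 2*B/3 + B**2/3 (I(B) = -6 + ((B**2 + (-1*2)*B) - 7)/3 = -6 + ((B**2 - 2*B) - 7)/3 = -6 + (-7 + B**2 - 2*B)/3 = -6 + (-7/3 - 2*B/3 + B**2/3) = -25/3 - 2*B/3 + B**2/3)
(-1 - 1*17) - 2*I(-3) = (-1 - 1*17) - 2*(-25/3 - 2/3*(-3) + (1/3)*(-3)**2) = (-1 - 17) - 2*(-25/3 + 2 + (1/3)*9) = -18 - 2*(-25/3 + 2 + 3) = -18 - 2*(-10/3) = -18 + 20/3 = -34/3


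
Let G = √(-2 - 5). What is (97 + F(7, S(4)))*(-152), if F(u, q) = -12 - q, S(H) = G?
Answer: -12920 + 152*I*√7 ≈ -12920.0 + 402.15*I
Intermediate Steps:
G = I*√7 (G = √(-7) = I*√7 ≈ 2.6458*I)
S(H) = I*√7
(97 + F(7, S(4)))*(-152) = (97 + (-12 - I*√7))*(-152) = (85 - I*√7)*(-152) = -12920 + 152*I*√7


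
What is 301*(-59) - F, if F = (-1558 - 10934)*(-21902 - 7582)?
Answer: -368331887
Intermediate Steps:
F = 368314128 (F = -12492*(-29484) = 368314128)
301*(-59) - F = 301*(-59) - 1*368314128 = -17759 - 368314128 = -368331887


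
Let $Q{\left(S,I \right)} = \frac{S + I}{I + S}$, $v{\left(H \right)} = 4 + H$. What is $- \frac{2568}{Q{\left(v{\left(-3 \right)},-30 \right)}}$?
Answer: $-2568$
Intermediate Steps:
$Q{\left(S,I \right)} = 1$ ($Q{\left(S,I \right)} = \frac{I + S}{I + S} = 1$)
$- \frac{2568}{Q{\left(v{\left(-3 \right)},-30 \right)}} = - \frac{2568}{1} = \left(-2568\right) 1 = -2568$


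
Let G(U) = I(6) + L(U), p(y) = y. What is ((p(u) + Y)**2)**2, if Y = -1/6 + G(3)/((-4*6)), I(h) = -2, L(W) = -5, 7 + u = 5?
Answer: 50625/4096 ≈ 12.360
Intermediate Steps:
u = -2 (u = -7 + 5 = -2)
G(U) = -7 (G(U) = -2 - 5 = -7)
Y = 1/8 (Y = -1/6 - 7/((-4*6)) = -1*1/6 - 7/(-24) = -1/6 - 7*(-1/24) = -1/6 + 7/24 = 1/8 ≈ 0.12500)
((p(u) + Y)**2)**2 = ((-2 + 1/8)**2)**2 = ((-15/8)**2)**2 = (225/64)**2 = 50625/4096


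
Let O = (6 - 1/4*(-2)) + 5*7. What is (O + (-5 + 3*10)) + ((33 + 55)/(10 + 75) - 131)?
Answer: -10789/170 ≈ -63.465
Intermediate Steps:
O = 83/2 (O = (6 - 1*1/4*(-2)) + 35 = (6 - 1/4*(-2)) + 35 = (6 + 1/2) + 35 = 13/2 + 35 = 83/2 ≈ 41.500)
(O + (-5 + 3*10)) + ((33 + 55)/(10 + 75) - 131) = (83/2 + (-5 + 3*10)) + ((33 + 55)/(10 + 75) - 131) = (83/2 + (-5 + 30)) + (88/85 - 131) = (83/2 + 25) + (88*(1/85) - 131) = 133/2 + (88/85 - 131) = 133/2 - 11047/85 = -10789/170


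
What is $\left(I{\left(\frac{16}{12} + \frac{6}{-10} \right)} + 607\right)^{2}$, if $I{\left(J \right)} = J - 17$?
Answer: $\frac{78517321}{225} \approx 3.4897 \cdot 10^{5}$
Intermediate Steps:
$I{\left(J \right)} = -17 + J$
$\left(I{\left(\frac{16}{12} + \frac{6}{-10} \right)} + 607\right)^{2} = \left(\left(-17 + \left(\frac{16}{12} + \frac{6}{-10}\right)\right) + 607\right)^{2} = \left(\left(-17 + \left(16 \cdot \frac{1}{12} + 6 \left(- \frac{1}{10}\right)\right)\right) + 607\right)^{2} = \left(\left(-17 + \left(\frac{4}{3} - \frac{3}{5}\right)\right) + 607\right)^{2} = \left(\left(-17 + \frac{11}{15}\right) + 607\right)^{2} = \left(- \frac{244}{15} + 607\right)^{2} = \left(\frac{8861}{15}\right)^{2} = \frac{78517321}{225}$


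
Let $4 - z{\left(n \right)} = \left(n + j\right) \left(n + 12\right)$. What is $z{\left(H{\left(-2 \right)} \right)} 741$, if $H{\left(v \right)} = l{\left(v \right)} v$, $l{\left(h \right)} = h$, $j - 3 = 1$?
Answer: $-91884$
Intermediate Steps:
$j = 4$ ($j = 3 + 1 = 4$)
$H{\left(v \right)} = v^{2}$ ($H{\left(v \right)} = v v = v^{2}$)
$z{\left(n \right)} = 4 - \left(4 + n\right) \left(12 + n\right)$ ($z{\left(n \right)} = 4 - \left(n + 4\right) \left(n + 12\right) = 4 - \left(4 + n\right) \left(12 + n\right)$)
$z{\left(H{\left(-2 \right)} \right)} 741 = \left(-44 - \left(\left(-2\right)^{2}\right)^{2} - 16 \left(-2\right)^{2}\right) 741 = \left(-44 - 4^{2} - 64\right) 741 = \left(-44 - 16 - 64\right) 741 = \left(-124\right) 741 = -91884$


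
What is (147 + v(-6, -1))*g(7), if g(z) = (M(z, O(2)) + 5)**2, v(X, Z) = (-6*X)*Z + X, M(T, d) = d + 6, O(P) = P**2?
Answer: 23625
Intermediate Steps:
M(T, d) = 6 + d
v(X, Z) = X - 6*X*Z (v(X, Z) = -6*X*Z + X = X - 6*X*Z)
g(z) = 225 (g(z) = ((6 + 2**2) + 5)**2 = ((6 + 4) + 5)**2 = (10 + 5)**2 = 15**2 = 225)
(147 + v(-6, -1))*g(7) = (147 - 6*(1 - 6*(-1)))*225 = (147 - 6*(1 + 6))*225 = (147 - 6*7)*225 = (147 - 42)*225 = 105*225 = 23625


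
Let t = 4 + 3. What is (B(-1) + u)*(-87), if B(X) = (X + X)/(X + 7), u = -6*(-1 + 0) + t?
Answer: -1102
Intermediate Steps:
t = 7
u = 13 (u = -6*(-1 + 0) + 7 = -6*(-1) + 7 = 6 + 7 = 13)
B(X) = 2*X/(7 + X) (B(X) = (2*X)/(7 + X) = 2*X/(7 + X))
(B(-1) + u)*(-87) = (2*(-1)/(7 - 1) + 13)*(-87) = (2*(-1)/6 + 13)*(-87) = (2*(-1)*(⅙) + 13)*(-87) = (-⅓ + 13)*(-87) = (38/3)*(-87) = -1102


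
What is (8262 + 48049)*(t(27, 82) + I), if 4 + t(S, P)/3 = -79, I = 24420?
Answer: 1361093181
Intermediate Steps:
t(S, P) = -249 (t(S, P) = -12 + 3*(-79) = -12 - 237 = -249)
(8262 + 48049)*(t(27, 82) + I) = (8262 + 48049)*(-249 + 24420) = 56311*24171 = 1361093181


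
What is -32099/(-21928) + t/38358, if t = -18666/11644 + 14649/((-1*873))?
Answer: 521327275581443/356254350132312 ≈ 1.4634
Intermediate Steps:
t = -31144729/1694202 (t = -18666*1/11644 + 14649/(-873) = -9333/5822 + 14649*(-1/873) = -9333/5822 - 4883/291 = -31144729/1694202 ≈ -18.383)
-32099/(-21928) + t/38358 = -32099/(-21928) - 31144729/1694202/38358 = -32099*(-1/21928) - 31144729/1694202*1/38358 = 32099/21928 - 31144729/64986200316 = 521327275581443/356254350132312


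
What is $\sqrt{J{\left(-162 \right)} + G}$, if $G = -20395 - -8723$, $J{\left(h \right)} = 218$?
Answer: $i \sqrt{11454} \approx 107.02 i$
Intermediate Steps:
$G = -11672$ ($G = -20395 + 8723 = -11672$)
$\sqrt{J{\left(-162 \right)} + G} = \sqrt{218 - 11672} = \sqrt{-11454} = i \sqrt{11454}$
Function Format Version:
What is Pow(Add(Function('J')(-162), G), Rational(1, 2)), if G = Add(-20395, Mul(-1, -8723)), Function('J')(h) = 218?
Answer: Mul(I, Pow(11454, Rational(1, 2))) ≈ Mul(107.02, I)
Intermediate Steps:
G = -11672 (G = Add(-20395, 8723) = -11672)
Pow(Add(Function('J')(-162), G), Rational(1, 2)) = Pow(Add(218, -11672), Rational(1, 2)) = Pow(-11454, Rational(1, 2)) = Mul(I, Pow(11454, Rational(1, 2)))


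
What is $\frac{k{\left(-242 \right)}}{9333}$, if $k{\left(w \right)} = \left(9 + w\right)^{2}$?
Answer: $\frac{54289}{9333} \approx 5.8169$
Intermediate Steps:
$\frac{k{\left(-242 \right)}}{9333} = \frac{\left(9 - 242\right)^{2}}{9333} = \left(-233\right)^{2} \cdot \frac{1}{9333} = 54289 \cdot \frac{1}{9333} = \frac{54289}{9333}$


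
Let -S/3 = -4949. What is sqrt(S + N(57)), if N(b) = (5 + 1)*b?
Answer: sqrt(15189) ≈ 123.24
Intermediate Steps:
S = 14847 (S = -3*(-4949) = 14847)
N(b) = 6*b
sqrt(S + N(57)) = sqrt(14847 + 6*57) = sqrt(14847 + 342) = sqrt(15189)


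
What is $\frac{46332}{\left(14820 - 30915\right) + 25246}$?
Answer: $\frac{46332}{9151} \approx 5.063$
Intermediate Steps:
$\frac{46332}{\left(14820 - 30915\right) + 25246} = \frac{46332}{-16095 + 25246} = \frac{46332}{9151}$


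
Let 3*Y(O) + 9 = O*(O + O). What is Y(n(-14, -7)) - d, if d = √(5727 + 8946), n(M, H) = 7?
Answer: 89/3 - √14673 ≈ -91.465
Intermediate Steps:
Y(O) = -3 + 2*O²/3 (Y(O) = -3 + (O*(O + O))/3 = -3 + (O*(2*O))/3 = -3 + (2*O²)/3 = -3 + 2*O²/3)
d = √14673 ≈ 121.13
Y(n(-14, -7)) - d = (-3 + (⅔)*7²) - √14673 = (-3 + (⅔)*49) - √14673 = (-3 + 98/3) - √14673 = 89/3 - √14673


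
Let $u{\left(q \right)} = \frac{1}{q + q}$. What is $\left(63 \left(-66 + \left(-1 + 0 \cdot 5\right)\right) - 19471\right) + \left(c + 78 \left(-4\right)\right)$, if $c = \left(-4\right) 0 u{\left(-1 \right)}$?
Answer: $-24004$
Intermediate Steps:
$u{\left(q \right)} = \frac{1}{2 q}$
$c = 0$ ($c = \left(-4\right) 0 \frac{1}{2 \left(-1\right)} = 0 \cdot \frac{1}{2} \left(-1\right) = 0 \left(- \frac{1}{2}\right) = 0$)
$\left(63 \left(-66 + \left(-1 + 0 \cdot 5\right)\right) - 19471\right) + \left(c + 78 \left(-4\right)\right) = \left(63 \left(-66 + \left(-1 + 0 \cdot 5\right)\right) - 19471\right) + \left(0 + 78 \left(-4\right)\right) = \left(63 \left(-66 + \left(-1 + 0\right)\right) - 19471\right) + \left(0 - 312\right) = \left(63 \left(-66 - 1\right) - 19471\right) - 312 = \left(63 \left(-67\right) - 19471\right) - 312 = \left(-4221 - 19471\right) - 312 = -23692 - 312 = -24004$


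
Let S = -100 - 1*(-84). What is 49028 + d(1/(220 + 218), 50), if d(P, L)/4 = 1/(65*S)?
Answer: 12747279/260 ≈ 49028.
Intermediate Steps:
S = -16 (S = -100 + 84 = -16)
d(P, L) = -1/260 (d(P, L) = 4*(1/(65*(-16))) = 4*((1/65)*(-1/16)) = 4*(-1/1040) = -1/260)
49028 + d(1/(220 + 218), 50) = 49028 - 1/260 = 12747279/260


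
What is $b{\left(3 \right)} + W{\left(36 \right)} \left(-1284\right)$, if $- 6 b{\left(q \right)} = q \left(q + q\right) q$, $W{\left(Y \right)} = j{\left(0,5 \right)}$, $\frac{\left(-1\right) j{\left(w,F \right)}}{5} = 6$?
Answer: $38511$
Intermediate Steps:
$j{\left(w,F \right)} = -30$ ($j{\left(w,F \right)} = \left(-5\right) 6 = -30$)
$W{\left(Y \right)} = -30$
$b{\left(q \right)} = - \frac{q^{3}}{3}$ ($b{\left(q \right)} = - \frac{q \left(q + q\right) q}{6} = - \frac{q 2 q q}{6} = - \frac{2 q^{2} q}{6} = - \frac{2 q^{3}}{6} = - \frac{q^{3}}{3}$)
$b{\left(3 \right)} + W{\left(36 \right)} \left(-1284\right) = - \frac{3^{3}}{3} - -38520 = \left(- \frac{1}{3}\right) 27 + 38520 = -9 + 38520 = 38511$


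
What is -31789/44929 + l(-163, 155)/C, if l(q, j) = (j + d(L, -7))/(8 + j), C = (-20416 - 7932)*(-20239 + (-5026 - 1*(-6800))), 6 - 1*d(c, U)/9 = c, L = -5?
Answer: -1356145256810387/1916708625612570 ≈ -0.70754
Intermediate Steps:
d(c, U) = 54 - 9*c
C = 523445820 (C = -28348*(-20239 + (-5026 + 6800)) = -28348*(-20239 + 1774) = -28348*(-18465) = 523445820)
l(q, j) = (99 + j)/(8 + j) (l(q, j) = (j + (54 - 9*(-5)))/(8 + j) = (j + (54 + 45))/(8 + j) = (j + 99)/(8 + j) = (99 + j)/(8 + j))
-31789/44929 + l(-163, 155)/C = -31789/44929 + ((99 + 155)/(8 + 155))/523445820 = -31789*1/44929 + (254/163)*(1/523445820) = -31789/44929 + ((1/163)*254)*(1/523445820) = -31789/44929 + (254/163)*(1/523445820) = -31789/44929 + 127/42660834330 = -1356145256810387/1916708625612570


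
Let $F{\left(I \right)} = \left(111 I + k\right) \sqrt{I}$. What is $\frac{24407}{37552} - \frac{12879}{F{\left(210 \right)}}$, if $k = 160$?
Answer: $\frac{24407}{37552} - \frac{4293 \sqrt{210}}{1642900} \approx 0.61209$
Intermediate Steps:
$F{\left(I \right)} = \sqrt{I} \left(160 + 111 I\right)$ ($F{\left(I \right)} = \left(111 I + 160\right) \sqrt{I} = \left(160 + 111 I\right) \sqrt{I} = \sqrt{I} \left(160 + 111 I\right)$)
$\frac{24407}{37552} - \frac{12879}{F{\left(210 \right)}} = \frac{24407}{37552} - \frac{12879}{\sqrt{210} \left(160 + 111 \cdot 210\right)} = 24407 \cdot \frac{1}{37552} - \frac{12879}{\sqrt{210} \left(160 + 23310\right)} = \frac{24407}{37552} - \frac{12879}{\sqrt{210} \cdot 23470} = \frac{24407}{37552} - \frac{12879}{23470 \sqrt{210}} = \frac{24407}{37552} - 12879 \frac{\sqrt{210}}{4928700} = \frac{24407}{37552} - \frac{4293 \sqrt{210}}{1642900}$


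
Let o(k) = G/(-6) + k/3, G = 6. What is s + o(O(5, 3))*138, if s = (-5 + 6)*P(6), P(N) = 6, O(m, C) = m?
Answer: 98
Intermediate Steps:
o(k) = -1 + k/3 (o(k) = 6/(-6) + k/3 = 6*(-⅙) + k*(⅓) = -1 + k/3)
s = 6 (s = (-5 + 6)*6 = 1*6 = 6)
s + o(O(5, 3))*138 = 6 + (-1 + (⅓)*5)*138 = 6 + (-1 + 5/3)*138 = 6 + (⅔)*138 = 6 + 92 = 98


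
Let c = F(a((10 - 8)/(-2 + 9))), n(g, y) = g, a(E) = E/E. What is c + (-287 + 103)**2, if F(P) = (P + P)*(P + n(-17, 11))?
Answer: 33824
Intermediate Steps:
a(E) = 1
F(P) = 2*P*(-17 + P) (F(P) = (P + P)*(P - 17) = (2*P)*(-17 + P) = 2*P*(-17 + P))
c = -32 (c = 2*1*(-17 + 1) = 2*1*(-16) = -32)
c + (-287 + 103)**2 = -32 + (-287 + 103)**2 = -32 + (-184)**2 = -32 + 33856 = 33824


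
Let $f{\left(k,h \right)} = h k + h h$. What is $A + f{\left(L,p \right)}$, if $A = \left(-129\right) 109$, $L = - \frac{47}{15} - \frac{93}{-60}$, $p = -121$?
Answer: $\frac{9259}{12} \approx 771.58$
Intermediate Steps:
$L = - \frac{19}{12}$ ($L = \left(-47\right) \frac{1}{15} - - \frac{31}{20} = - \frac{47}{15} + \frac{31}{20} = - \frac{19}{12} \approx -1.5833$)
$f{\left(k,h \right)} = h^{2} + h k$ ($f{\left(k,h \right)} = h k + h^{2} = h^{2} + h k$)
$A = -14061$
$A + f{\left(L,p \right)} = -14061 - 121 \left(-121 - \frac{19}{12}\right) = -14061 - - \frac{177991}{12} = -14061 + \frac{177991}{12} = \frac{9259}{12}$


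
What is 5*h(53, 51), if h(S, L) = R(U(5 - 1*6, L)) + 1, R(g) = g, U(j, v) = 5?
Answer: 30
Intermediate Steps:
h(S, L) = 6 (h(S, L) = 5 + 1 = 6)
5*h(53, 51) = 5*6 = 30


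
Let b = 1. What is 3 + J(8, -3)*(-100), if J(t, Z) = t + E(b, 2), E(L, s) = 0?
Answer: -797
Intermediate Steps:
J(t, Z) = t (J(t, Z) = t + 0 = t)
3 + J(8, -3)*(-100) = 3 + 8*(-100) = 3 - 800 = -797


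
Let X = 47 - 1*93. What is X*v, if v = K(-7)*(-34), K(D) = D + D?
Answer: -21896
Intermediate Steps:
K(D) = 2*D
X = -46 (X = 47 - 93 = -46)
v = 476 (v = (2*(-7))*(-34) = -14*(-34) = 476)
X*v = -46*476 = -21896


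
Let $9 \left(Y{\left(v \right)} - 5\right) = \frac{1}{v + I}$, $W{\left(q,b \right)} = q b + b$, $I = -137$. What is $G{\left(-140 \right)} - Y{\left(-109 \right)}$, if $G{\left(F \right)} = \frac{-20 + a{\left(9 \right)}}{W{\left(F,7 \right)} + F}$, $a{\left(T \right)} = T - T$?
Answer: $- \frac{4091839}{821394} \approx -4.9816$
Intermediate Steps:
$W{\left(q,b \right)} = b + b q$ ($W{\left(q,b \right)} = b q + b = b + b q$)
$a{\left(T \right)} = 0$
$G{\left(F \right)} = - \frac{20}{7 + 8 F}$ ($G{\left(F \right)} = \frac{-20 + 0}{7 \left(1 + F\right) + F} = - \frac{20}{\left(7 + 7 F\right) + F} = - \frac{20}{7 + 8 F}$)
$Y{\left(v \right)} = 5 + \frac{1}{9 \left(-137 + v\right)}$ ($Y{\left(v \right)} = 5 + \frac{1}{9 \left(v - 137\right)} = 5 + \frac{1}{9 \left(-137 + v\right)}$)
$G{\left(-140 \right)} - Y{\left(-109 \right)} = - \frac{20}{7 + 8 \left(-140\right)} - \frac{-6164 + 45 \left(-109\right)}{9 \left(-137 - 109\right)} = - \frac{20}{7 - 1120} - \frac{-6164 - 4905}{9 \left(-246\right)} = - \frac{20}{-1113} - \frac{1}{9} \left(- \frac{1}{246}\right) \left(-11069\right) = \left(-20\right) \left(- \frac{1}{1113}\right) - \frac{11069}{2214} = \frac{20}{1113} - \frac{11069}{2214} = - \frac{4091839}{821394}$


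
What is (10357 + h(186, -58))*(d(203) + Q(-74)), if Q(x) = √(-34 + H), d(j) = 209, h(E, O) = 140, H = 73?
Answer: 2193873 + 10497*√39 ≈ 2.2594e+6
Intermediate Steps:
Q(x) = √39 (Q(x) = √(-34 + 73) = √39)
(10357 + h(186, -58))*(d(203) + Q(-74)) = (10357 + 140)*(209 + √39) = 10497*(209 + √39) = 2193873 + 10497*√39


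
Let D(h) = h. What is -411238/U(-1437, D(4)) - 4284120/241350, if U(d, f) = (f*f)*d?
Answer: 12530071/92485320 ≈ 0.13548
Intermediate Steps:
U(d, f) = d*f² (U(d, f) = f²*d = d*f²)
-411238/U(-1437, D(4)) - 4284120/241350 = -411238/((-1437*4²)) - 4284120/241350 = -411238/((-1437*16)) - 4284120*1/241350 = -411238/(-22992) - 142804/8045 = -411238*(-1/22992) - 142804/8045 = 205619/11496 - 142804/8045 = 12530071/92485320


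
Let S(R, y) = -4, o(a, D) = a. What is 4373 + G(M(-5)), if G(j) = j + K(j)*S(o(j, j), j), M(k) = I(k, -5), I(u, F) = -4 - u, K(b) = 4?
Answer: 4358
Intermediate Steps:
M(k) = -4 - k
G(j) = -16 + j (G(j) = j + 4*(-4) = j - 16 = -16 + j)
4373 + G(M(-5)) = 4373 + (-16 + (-4 - 1*(-5))) = 4373 + (-16 + (-4 + 5)) = 4373 + (-16 + 1) = 4373 - 15 = 4358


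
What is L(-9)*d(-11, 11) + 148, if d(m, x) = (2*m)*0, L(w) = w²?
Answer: 148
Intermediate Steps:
d(m, x) = 0
L(-9)*d(-11, 11) + 148 = (-9)²*0 + 148 = 81*0 + 148 = 0 + 148 = 148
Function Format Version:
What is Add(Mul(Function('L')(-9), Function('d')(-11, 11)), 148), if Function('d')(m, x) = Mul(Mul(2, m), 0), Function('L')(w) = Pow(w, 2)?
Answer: 148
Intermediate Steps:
Function('d')(m, x) = 0
Add(Mul(Function('L')(-9), Function('d')(-11, 11)), 148) = Add(Mul(Pow(-9, 2), 0), 148) = Add(Mul(81, 0), 148) = Add(0, 148) = 148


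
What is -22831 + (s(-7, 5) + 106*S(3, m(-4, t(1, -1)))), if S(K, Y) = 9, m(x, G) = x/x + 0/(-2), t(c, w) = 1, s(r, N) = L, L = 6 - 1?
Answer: -21872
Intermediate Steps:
L = 5
s(r, N) = 5
m(x, G) = 1 (m(x, G) = 1 + 0*(-½) = 1 + 0 = 1)
-22831 + (s(-7, 5) + 106*S(3, m(-4, t(1, -1)))) = -22831 + (5 + 106*9) = -22831 + (5 + 954) = -22831 + 959 = -21872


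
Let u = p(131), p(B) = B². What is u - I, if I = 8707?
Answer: 8454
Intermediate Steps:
u = 17161 (u = 131² = 17161)
u - I = 17161 - 1*8707 = 17161 - 8707 = 8454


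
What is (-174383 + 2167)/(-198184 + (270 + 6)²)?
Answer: 21527/15251 ≈ 1.4115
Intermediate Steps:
(-174383 + 2167)/(-198184 + (270 + 6)²) = -172216/(-198184 + 276²) = -172216/(-198184 + 76176) = -172216/(-122008) = -172216*(-1/122008) = 21527/15251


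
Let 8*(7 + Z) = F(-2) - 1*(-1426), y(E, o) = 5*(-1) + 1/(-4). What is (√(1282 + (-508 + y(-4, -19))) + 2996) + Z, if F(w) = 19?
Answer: 25357/8 + 5*√123/2 ≈ 3197.4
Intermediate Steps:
y(E, o) = -21/4 (y(E, o) = -5 - ¼ = -21/4)
Z = 1389/8 (Z = -7 + (19 - 1*(-1426))/8 = -7 + (19 + 1426)/8 = -7 + (⅛)*1445 = -7 + 1445/8 = 1389/8 ≈ 173.63)
(√(1282 + (-508 + y(-4, -19))) + 2996) + Z = (√(1282 + (-508 - 21/4)) + 2996) + 1389/8 = (√(1282 - 2053/4) + 2996) + 1389/8 = (√(3075/4) + 2996) + 1389/8 = (5*√123/2 + 2996) + 1389/8 = (2996 + 5*√123/2) + 1389/8 = 25357/8 + 5*√123/2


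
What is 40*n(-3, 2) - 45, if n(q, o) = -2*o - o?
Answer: -285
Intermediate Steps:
n(q, o) = -3*o
40*n(-3, 2) - 45 = 40*(-3*2) - 45 = 40*(-6) - 45 = -240 - 45 = -285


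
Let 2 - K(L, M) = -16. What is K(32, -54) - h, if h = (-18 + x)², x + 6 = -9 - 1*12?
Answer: -2007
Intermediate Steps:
x = -27 (x = -6 + (-9 - 1*12) = -6 + (-9 - 12) = -6 - 21 = -27)
K(L, M) = 18 (K(L, M) = 2 - 1*(-16) = 2 + 16 = 18)
h = 2025 (h = (-18 - 27)² = (-45)² = 2025)
K(32, -54) - h = 18 - 1*2025 = 18 - 2025 = -2007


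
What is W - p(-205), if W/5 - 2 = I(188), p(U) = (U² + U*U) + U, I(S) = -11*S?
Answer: -94175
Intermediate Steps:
p(U) = U + 2*U² (p(U) = (U² + U²) + U = 2*U² + U = U + 2*U²)
W = -10330 (W = 10 + 5*(-11*188) = 10 + 5*(-2068) = 10 - 10340 = -10330)
W - p(-205) = -10330 - (-205)*(1 + 2*(-205)) = -10330 - (-205)*(1 - 410) = -10330 - (-205)*(-409) = -10330 - 1*83845 = -10330 - 83845 = -94175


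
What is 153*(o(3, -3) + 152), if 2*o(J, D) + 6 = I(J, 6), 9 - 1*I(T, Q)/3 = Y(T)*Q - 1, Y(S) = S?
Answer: 20961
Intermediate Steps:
I(T, Q) = 30 - 3*Q*T (I(T, Q) = 27 - 3*(T*Q - 1) = 27 - 3*(Q*T - 1) = 27 - 3*(-1 + Q*T) = 27 + (3 - 3*Q*T) = 30 - 3*Q*T)
o(J, D) = 12 - 9*J (o(J, D) = -3 + (30 - 3*6*J)/2 = -3 + (30 - 18*J)/2 = -3 + (15 - 9*J) = 12 - 9*J)
153*(o(3, -3) + 152) = 153*((12 - 9*3) + 152) = 153*((12 - 27) + 152) = 153*(-15 + 152) = 153*137 = 20961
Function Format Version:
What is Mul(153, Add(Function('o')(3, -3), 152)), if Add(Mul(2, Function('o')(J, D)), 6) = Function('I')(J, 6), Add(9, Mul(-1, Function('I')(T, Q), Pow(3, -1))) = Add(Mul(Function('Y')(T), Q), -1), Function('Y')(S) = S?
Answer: 20961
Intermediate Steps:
Function('I')(T, Q) = Add(30, Mul(-3, Q, T)) (Function('I')(T, Q) = Add(27, Mul(-3, Add(Mul(T, Q), -1))) = Add(27, Mul(-3, Add(Mul(Q, T), -1))) = Add(27, Mul(-3, Add(-1, Mul(Q, T)))) = Add(27, Add(3, Mul(-3, Q, T))) = Add(30, Mul(-3, Q, T)))
Function('o')(J, D) = Add(12, Mul(-9, J)) (Function('o')(J, D) = Add(-3, Mul(Rational(1, 2), Add(30, Mul(-3, 6, J)))) = Add(-3, Mul(Rational(1, 2), Add(30, Mul(-18, J)))) = Add(-3, Add(15, Mul(-9, J))) = Add(12, Mul(-9, J)))
Mul(153, Add(Function('o')(3, -3), 152)) = Mul(153, Add(Add(12, Mul(-9, 3)), 152)) = Mul(153, Add(Add(12, -27), 152)) = Mul(153, Add(-15, 152)) = Mul(153, 137) = 20961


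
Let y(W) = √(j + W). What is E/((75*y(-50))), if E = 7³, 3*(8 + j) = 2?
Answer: -343*I*√129/6450 ≈ -0.60399*I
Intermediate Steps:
j = -22/3 (j = -8 + (⅓)*2 = -8 + ⅔ = -22/3 ≈ -7.3333)
E = 343
y(W) = √(-22/3 + W)
E/((75*y(-50))) = 343/((75*(√(-66 + 9*(-50))/3))) = 343/((75*(√(-66 - 450)/3))) = 343/((75*(√(-516)/3))) = 343/((75*((2*I*√129)/3))) = 343/((75*(2*I*√129/3))) = 343/((50*I*√129)) = 343*(-I*√129/6450) = -343*I*√129/6450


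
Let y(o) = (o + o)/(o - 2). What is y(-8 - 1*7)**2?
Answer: 900/289 ≈ 3.1142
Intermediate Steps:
y(o) = 2*o/(-2 + o) (y(o) = (2*o)/(-2 + o) = 2*o/(-2 + o))
y(-8 - 1*7)**2 = (2*(-8 - 1*7)/(-2 + (-8 - 1*7)))**2 = (2*(-8 - 7)/(-2 + (-8 - 7)))**2 = (2*(-15)/(-2 - 15))**2 = (2*(-15)/(-17))**2 = (2*(-15)*(-1/17))**2 = (30/17)**2 = 900/289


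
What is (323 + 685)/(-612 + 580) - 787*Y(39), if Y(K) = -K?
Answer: 61323/2 ≈ 30662.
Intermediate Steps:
(323 + 685)/(-612 + 580) - 787*Y(39) = (323 + 685)/(-612 + 580) - (-787)*39 = 1008/(-32) - 787*(-39) = 1008*(-1/32) + 30693 = -63/2 + 30693 = 61323/2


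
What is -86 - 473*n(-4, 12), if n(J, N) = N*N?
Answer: -68198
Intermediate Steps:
n(J, N) = N**2
-86 - 473*n(-4, 12) = -86 - 473*12**2 = -86 - 473*144 = -86 - 68112 = -68198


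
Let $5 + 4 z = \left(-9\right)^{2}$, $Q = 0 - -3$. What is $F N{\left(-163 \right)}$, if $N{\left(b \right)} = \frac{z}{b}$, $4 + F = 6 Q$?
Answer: $- \frac{266}{163} \approx -1.6319$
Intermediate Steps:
$Q = 3$ ($Q = 0 + 3 = 3$)
$F = 14$ ($F = -4 + 6 \cdot 3 = -4 + 18 = 14$)
$z = 19$ ($z = - \frac{5}{4} + \frac{\left(-9\right)^{2}}{4} = - \frac{5}{4} + \frac{1}{4} \cdot 81 = - \frac{5}{4} + \frac{81}{4} = 19$)
$N{\left(b \right)} = \frac{19}{b}$
$F N{\left(-163 \right)} = 14 \frac{19}{-163} = 14 \cdot 19 \left(- \frac{1}{163}\right) = 14 \left(- \frac{19}{163}\right) = - \frac{266}{163}$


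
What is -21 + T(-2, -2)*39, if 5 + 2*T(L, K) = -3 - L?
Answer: -138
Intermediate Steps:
T(L, K) = -4 - L/2 (T(L, K) = -5/2 + (-3 - L)/2 = -5/2 + (-3/2 - L/2) = -4 - L/2)
-21 + T(-2, -2)*39 = -21 + (-4 - ½*(-2))*39 = -21 + (-4 + 1)*39 = -21 - 3*39 = -21 - 117 = -138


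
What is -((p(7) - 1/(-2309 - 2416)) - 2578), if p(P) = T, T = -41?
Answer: 12374774/4725 ≈ 2619.0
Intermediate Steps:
p(P) = -41
-((p(7) - 1/(-2309 - 2416)) - 2578) = -((-41 - 1/(-2309 - 2416)) - 2578) = -((-41 - 1/(-4725)) - 2578) = -((-41 - 1*(-1/4725)) - 2578) = -((-41 + 1/4725) - 2578) = -(-193724/4725 - 2578) = -1*(-12374774/4725) = 12374774/4725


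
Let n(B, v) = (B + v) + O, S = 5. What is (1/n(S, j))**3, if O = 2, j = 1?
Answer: 1/512 ≈ 0.0019531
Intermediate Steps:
n(B, v) = 2 + B + v (n(B, v) = (B + v) + 2 = 2 + B + v)
(1/n(S, j))**3 = (1/(2 + 5 + 1))**3 = (1/8)**3 = 1/512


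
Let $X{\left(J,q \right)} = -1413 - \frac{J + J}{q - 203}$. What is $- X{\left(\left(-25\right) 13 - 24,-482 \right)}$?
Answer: $\frac{968603}{685} \approx 1414.0$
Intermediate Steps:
$X{\left(J,q \right)} = -1413 - \frac{2 J}{-203 + q}$
$- X{\left(\left(-25\right) 13 - 24,-482 \right)} = - \frac{286839 - -681066 - 2 \left(\left(-25\right) 13 - 24\right)}{-203 - 482} = - \frac{286839 + 681066 - 2 \left(-325 - 24\right)}{-685} = - \frac{\left(-1\right) \left(286839 + 681066 - -698\right)}{685} = - \frac{\left(-1\right) \left(286839 + 681066 + 698\right)}{685} = - \frac{\left(-1\right) 968603}{685} = \left(-1\right) \left(- \frac{968603}{685}\right) = \frac{968603}{685}$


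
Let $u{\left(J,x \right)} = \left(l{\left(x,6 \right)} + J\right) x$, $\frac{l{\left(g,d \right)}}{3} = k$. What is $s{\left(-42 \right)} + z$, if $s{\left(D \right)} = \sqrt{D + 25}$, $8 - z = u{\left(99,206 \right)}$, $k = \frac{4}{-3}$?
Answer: $-19562 + i \sqrt{17} \approx -19562.0 + 4.1231 i$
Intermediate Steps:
$k = - \frac{4}{3}$ ($k = 4 \left(- \frac{1}{3}\right) = - \frac{4}{3} \approx -1.3333$)
$l{\left(g,d \right)} = -4$ ($l{\left(g,d \right)} = 3 \left(- \frac{4}{3}\right) = -4$)
$u{\left(J,x \right)} = x \left(-4 + J\right)$ ($u{\left(J,x \right)} = \left(-4 + J\right) x = x \left(-4 + J\right)$)
$z = -19562$ ($z = 8 - 206 \left(-4 + 99\right) = 8 - 206 \cdot 95 = 8 - 19570 = -19562$)
$s{\left(D \right)} = \sqrt{25 + D}$
$s{\left(-42 \right)} + z = \sqrt{25 - 42} - 19562 = \sqrt{-17} - 19562 = i \sqrt{17} - 19562 = -19562 + i \sqrt{17}$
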